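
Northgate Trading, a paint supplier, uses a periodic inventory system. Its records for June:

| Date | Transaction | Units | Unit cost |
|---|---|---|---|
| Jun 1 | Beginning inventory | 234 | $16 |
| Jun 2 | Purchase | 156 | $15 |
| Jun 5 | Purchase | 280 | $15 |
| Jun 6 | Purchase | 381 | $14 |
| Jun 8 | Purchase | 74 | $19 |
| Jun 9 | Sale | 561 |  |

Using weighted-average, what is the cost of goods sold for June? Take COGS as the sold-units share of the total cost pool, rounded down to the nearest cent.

Jun 9, sell 561: 561/1125 × $17,024.00 → $8,489.30
Ending inventory (cost pool remaining) = $8,534.70

COGS = $8,489.30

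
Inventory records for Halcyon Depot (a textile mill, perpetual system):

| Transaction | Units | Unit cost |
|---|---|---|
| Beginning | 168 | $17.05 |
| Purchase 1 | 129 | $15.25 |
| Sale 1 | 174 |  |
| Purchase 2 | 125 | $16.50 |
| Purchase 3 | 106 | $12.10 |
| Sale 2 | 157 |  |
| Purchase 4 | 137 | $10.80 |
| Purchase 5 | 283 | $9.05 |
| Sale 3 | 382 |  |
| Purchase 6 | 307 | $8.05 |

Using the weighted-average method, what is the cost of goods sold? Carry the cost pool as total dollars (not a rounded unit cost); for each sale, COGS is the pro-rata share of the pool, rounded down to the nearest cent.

After Beginning: 168 on hand, pool $2,864.40 (≈ $17.0500 each)
After Purchase 1: 297 on hand, pool $4,831.65 (≈ $16.2682 each)
Sale 1, sell 174: 174/297 × $4,831.65 → $2,830.66
After Purchase 2: 248 on hand, pool $4,063.49 (≈ $16.3850 each)
After Purchase 3: 354 on hand, pool $5,346.09 (≈ $15.1019 each)
Sale 2, sell 157: 157/354 × $5,346.09 → $2,371.00
After Purchase 4: 334 on hand, pool $4,454.69 (≈ $13.3374 each)
After Purchase 5: 617 on hand, pool $7,015.84 (≈ $11.3709 each)
Sale 3, sell 382: 382/617 × $7,015.84 → $4,343.68
After Purchase 6: 542 on hand, pool $5,143.51 (≈ $9.4899 each)
Total COGS = $2,830.66 + $2,371.00 + $4,343.68 = $9,545.34
Ending inventory (cost pool remaining) = $5,143.51
Check: goods available $14,688.85 = COGS $9,545.34 + ending $5,143.51

COGS = $9,545.34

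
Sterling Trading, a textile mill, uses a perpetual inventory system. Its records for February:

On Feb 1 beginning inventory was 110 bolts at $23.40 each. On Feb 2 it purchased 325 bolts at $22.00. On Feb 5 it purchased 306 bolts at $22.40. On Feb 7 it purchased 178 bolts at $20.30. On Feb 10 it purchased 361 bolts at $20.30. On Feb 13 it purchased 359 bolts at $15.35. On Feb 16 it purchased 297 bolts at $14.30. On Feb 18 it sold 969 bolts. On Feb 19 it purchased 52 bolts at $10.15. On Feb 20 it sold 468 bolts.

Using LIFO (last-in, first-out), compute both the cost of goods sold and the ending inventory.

COGS = $25,483.25; ending inventory = $12,322.40

Feb 18, 969 sold [LIFO — newest first]: 297 @ $14.30 + 359 @ $15.35 + 313 @ $20.30 = $16,111.65
Feb 20, 468 sold [LIFO — newest first]: 52 @ $10.15 + 48 @ $20.30 + 178 @ $20.30 + 190 @ $22.40 = $9,371.60
Total COGS = $16,111.65 + $9,371.60 = $25,483.25
Ending inventory: 110 @ $23.40 + 325 @ $22.00 + 116 @ $22.40 = $12,322.40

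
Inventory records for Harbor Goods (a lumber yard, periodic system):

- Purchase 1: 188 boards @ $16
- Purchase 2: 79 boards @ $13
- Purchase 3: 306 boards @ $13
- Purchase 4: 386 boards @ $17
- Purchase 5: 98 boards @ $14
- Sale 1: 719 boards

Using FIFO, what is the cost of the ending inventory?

Ending inventory = $5,452

Sale 1 (719) [FIFO — oldest first]: 188 @ $16 + 79 @ $13 + 306 @ $13 + 146 @ $17 = $10,495
Ending inventory: 240 @ $17 + 98 @ $14 = $5,452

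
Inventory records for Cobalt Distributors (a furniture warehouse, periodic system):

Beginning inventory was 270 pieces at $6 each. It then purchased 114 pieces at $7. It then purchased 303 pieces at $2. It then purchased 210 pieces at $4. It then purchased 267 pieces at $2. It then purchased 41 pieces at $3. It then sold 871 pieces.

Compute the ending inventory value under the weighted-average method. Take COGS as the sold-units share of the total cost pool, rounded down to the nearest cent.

Sale 1, sell 871: 871/1205 × $4,521.00 → $3,267.87
Ending inventory (cost pool remaining) = $1,253.13

Ending inventory = $1,253.13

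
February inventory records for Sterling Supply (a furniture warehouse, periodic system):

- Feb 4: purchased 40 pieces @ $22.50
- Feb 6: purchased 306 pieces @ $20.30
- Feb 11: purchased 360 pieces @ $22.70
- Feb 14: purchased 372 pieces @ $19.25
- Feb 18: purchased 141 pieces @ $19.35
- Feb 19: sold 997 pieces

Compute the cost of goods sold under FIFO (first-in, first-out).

Feb 19, 997 sold [FIFO — oldest first]: 40 @ $22.50 + 306 @ $20.30 + 360 @ $22.70 + 291 @ $19.25 = $20,885.55
Ending inventory: 81 @ $19.25 + 141 @ $19.35 = $4,287.60
Check: goods available $25,173.15 = COGS $20,885.55 + ending $4,287.60

COGS = $20,885.55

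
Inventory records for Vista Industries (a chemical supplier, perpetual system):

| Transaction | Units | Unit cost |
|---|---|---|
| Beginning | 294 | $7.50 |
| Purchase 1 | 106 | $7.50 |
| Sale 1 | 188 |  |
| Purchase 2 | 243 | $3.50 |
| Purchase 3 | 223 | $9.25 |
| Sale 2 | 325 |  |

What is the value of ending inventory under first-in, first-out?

Ending inventory = $2,517.75

Sale 1 (188) [FIFO — oldest first]: 188 @ $7.50 = $1,410.00
Sale 2 (325) [FIFO — oldest first]: 106 @ $7.50 + 106 @ $7.50 + 113 @ $3.50 = $1,985.50
Total COGS = $1,410.00 + $1,985.50 = $3,395.50
Ending inventory: 130 @ $3.50 + 223 @ $9.25 = $2,517.75
Check: goods available $5,913.25 = COGS $3,395.50 + ending $2,517.75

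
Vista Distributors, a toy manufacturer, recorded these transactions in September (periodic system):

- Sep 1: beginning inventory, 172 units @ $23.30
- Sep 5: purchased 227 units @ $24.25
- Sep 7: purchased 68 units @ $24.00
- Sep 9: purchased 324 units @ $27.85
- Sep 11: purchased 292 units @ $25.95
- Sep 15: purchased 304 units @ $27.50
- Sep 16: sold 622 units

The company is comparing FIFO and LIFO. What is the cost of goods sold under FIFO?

FIFO COGS: 172 @ $23.30 + 227 @ $24.25 + 68 @ $24.00 + 155 @ $27.85 = $15,461.10
LIFO COGS: 304 @ $27.50 + 292 @ $25.95 + 26 @ $27.85 = $16,661.50

COGS = $15,461.10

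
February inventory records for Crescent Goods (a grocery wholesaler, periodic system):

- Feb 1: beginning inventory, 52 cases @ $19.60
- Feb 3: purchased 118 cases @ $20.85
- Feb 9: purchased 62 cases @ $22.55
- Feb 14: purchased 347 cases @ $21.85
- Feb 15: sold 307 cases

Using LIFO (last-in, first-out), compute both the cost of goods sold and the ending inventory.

COGS = $6,707.95; ending inventory = $5,751.60

Feb 15, 307 sold [LIFO — newest first]: 307 @ $21.85 = $6,707.95
Ending inventory: 52 @ $19.60 + 118 @ $20.85 + 62 @ $22.55 + 40 @ $21.85 = $5,751.60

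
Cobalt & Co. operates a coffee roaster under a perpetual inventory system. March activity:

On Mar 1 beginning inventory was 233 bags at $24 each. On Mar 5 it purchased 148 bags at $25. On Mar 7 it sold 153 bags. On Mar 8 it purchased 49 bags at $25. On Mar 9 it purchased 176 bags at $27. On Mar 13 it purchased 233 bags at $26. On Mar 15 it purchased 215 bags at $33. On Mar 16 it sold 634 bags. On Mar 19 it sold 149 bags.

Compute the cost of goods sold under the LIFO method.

Mar 7, 153 sold [LIFO — newest first]: 148 @ $25 + 5 @ $24 = $3,820
Mar 16, 634 sold [LIFO — newest first]: 215 @ $33 + 233 @ $26 + 176 @ $27 + 10 @ $25 = $18,155
Mar 19, 149 sold [LIFO — newest first]: 39 @ $25 + 110 @ $24 = $3,615
Total COGS = $3,820 + $18,155 + $3,615 = $25,590
Ending inventory: 118 @ $24 = $2,832

COGS = $25,590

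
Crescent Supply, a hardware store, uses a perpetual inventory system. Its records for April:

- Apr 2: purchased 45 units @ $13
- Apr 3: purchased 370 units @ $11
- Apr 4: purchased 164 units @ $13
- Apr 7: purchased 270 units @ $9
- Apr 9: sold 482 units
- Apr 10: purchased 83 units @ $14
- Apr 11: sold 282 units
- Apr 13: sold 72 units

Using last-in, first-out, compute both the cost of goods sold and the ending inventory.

Apr 9, 482 sold [LIFO — newest first]: 270 @ $9 + 164 @ $13 + 48 @ $11 = $5,090
Apr 11, 282 sold [LIFO — newest first]: 83 @ $14 + 199 @ $11 = $3,351
Apr 13, 72 sold [LIFO — newest first]: 72 @ $11 = $792
Total COGS = $5,090 + $3,351 + $792 = $9,233
Ending inventory: 45 @ $13 + 51 @ $11 = $1,146
Check: goods available $10,379 = COGS $9,233 + ending $1,146

COGS = $9,233; ending inventory = $1,146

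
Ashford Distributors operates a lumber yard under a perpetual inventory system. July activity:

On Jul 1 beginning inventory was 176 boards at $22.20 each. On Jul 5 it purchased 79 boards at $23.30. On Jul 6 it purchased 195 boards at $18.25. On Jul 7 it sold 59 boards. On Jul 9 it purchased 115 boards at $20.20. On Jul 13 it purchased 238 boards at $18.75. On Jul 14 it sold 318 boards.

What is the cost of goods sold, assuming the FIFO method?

Jul 7, 59 sold [FIFO — oldest first]: 59 @ $22.20 = $1,309.80
Jul 14, 318 sold [FIFO — oldest first]: 117 @ $22.20 + 79 @ $23.30 + 122 @ $18.25 = $6,664.60
Total COGS = $1,309.80 + $6,664.60 = $7,974.40
Ending inventory: 73 @ $18.25 + 115 @ $20.20 + 238 @ $18.75 = $8,117.75

COGS = $7,974.40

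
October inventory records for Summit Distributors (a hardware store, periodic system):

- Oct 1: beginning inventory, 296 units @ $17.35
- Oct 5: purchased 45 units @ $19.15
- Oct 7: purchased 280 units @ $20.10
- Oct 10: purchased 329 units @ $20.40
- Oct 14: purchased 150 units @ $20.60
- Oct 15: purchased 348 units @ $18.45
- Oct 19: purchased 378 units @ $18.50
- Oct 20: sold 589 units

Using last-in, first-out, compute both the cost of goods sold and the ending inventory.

Oct 20, 589 sold [LIFO — newest first]: 378 @ $18.50 + 211 @ $18.45 = $10,885.95
Ending inventory: 296 @ $17.35 + 45 @ $19.15 + 280 @ $20.10 + 329 @ $20.40 + 150 @ $20.60 + 137 @ $18.45 = $23,954.60

COGS = $10,885.95; ending inventory = $23,954.60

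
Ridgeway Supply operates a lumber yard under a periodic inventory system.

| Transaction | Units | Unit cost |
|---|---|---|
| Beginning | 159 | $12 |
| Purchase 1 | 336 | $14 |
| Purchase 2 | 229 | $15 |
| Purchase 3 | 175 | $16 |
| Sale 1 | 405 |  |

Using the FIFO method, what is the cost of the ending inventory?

Ending inventory = $7,495

Sale 1 (405) [FIFO — oldest first]: 159 @ $12 + 246 @ $14 = $5,352
Ending inventory: 90 @ $14 + 229 @ $15 + 175 @ $16 = $7,495
Check: goods available $12,847 = COGS $5,352 + ending $7,495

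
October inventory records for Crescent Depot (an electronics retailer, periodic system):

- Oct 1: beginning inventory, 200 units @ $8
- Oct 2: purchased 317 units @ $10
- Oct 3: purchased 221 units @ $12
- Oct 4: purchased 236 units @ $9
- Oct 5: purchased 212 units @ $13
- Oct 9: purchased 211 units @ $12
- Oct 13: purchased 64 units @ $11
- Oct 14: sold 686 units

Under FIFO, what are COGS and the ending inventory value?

Oct 14, 686 sold [FIFO — oldest first]: 200 @ $8 + 317 @ $10 + 169 @ $12 = $6,798
Ending inventory: 52 @ $12 + 236 @ $9 + 212 @ $13 + 211 @ $12 + 64 @ $11 = $8,740

COGS = $6,798; ending inventory = $8,740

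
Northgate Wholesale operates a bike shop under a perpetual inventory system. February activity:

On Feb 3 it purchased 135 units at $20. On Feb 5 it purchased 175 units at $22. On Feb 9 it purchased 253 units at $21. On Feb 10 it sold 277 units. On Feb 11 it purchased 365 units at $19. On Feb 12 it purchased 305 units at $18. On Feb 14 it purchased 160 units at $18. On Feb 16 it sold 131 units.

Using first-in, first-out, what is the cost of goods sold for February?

COGS = $8,608

Feb 10, 277 sold [FIFO — oldest first]: 135 @ $20 + 142 @ $22 = $5,824
Feb 16, 131 sold [FIFO — oldest first]: 33 @ $22 + 98 @ $21 = $2,784
Total COGS = $5,824 + $2,784 = $8,608
Ending inventory: 155 @ $21 + 365 @ $19 + 305 @ $18 + 160 @ $18 = $18,560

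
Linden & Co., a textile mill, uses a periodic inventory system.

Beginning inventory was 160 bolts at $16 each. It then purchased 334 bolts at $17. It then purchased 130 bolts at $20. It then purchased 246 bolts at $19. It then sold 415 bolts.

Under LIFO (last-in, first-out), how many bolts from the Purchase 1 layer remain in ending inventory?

295

Sale 1 (415) [LIFO — newest first]: 246 @ $19 + 130 @ $20 + 39 @ $17 = $7,937
Ending inventory: 160 @ $16 + 295 @ $17 = $7,575
Check: goods available $15,512 = COGS $7,937 + ending $7,575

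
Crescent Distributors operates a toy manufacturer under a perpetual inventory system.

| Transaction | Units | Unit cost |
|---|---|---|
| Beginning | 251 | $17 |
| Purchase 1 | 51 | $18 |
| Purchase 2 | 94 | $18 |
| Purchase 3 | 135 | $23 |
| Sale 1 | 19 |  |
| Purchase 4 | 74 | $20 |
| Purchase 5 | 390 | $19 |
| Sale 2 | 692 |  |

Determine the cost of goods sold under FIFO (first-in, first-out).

Sale 1 (19) [FIFO — oldest first]: 19 @ $17 = $323
Sale 2 (692) [FIFO — oldest first]: 232 @ $17 + 51 @ $18 + 94 @ $18 + 135 @ $23 + 74 @ $20 + 106 @ $19 = $13,153
Total COGS = $323 + $13,153 = $13,476
Ending inventory: 284 @ $19 = $5,396

COGS = $13,476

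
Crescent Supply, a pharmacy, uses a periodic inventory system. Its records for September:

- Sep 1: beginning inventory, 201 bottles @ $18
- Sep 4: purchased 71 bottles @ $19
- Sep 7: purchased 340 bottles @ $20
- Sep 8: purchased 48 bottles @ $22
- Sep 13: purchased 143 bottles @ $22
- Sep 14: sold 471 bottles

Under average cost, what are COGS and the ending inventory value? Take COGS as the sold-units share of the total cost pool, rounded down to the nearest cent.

COGS = $9,366.62; ending inventory = $6,602.38

Sep 14, sell 471: 471/803 × $15,969.00 → $9,366.62
Ending inventory (cost pool remaining) = $6,602.38
Check: goods available $15,969.00 = COGS $9,366.62 + ending $6,602.38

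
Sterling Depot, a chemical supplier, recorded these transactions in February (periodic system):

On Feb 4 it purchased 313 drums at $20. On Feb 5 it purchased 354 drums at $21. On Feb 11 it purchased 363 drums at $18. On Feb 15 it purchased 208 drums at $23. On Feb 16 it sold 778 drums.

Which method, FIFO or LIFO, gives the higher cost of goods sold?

FIFO COGS: 313 @ $20 + 354 @ $21 + 111 @ $18 = $15,692
LIFO COGS: 208 @ $23 + 363 @ $18 + 207 @ $21 = $15,665

FIFO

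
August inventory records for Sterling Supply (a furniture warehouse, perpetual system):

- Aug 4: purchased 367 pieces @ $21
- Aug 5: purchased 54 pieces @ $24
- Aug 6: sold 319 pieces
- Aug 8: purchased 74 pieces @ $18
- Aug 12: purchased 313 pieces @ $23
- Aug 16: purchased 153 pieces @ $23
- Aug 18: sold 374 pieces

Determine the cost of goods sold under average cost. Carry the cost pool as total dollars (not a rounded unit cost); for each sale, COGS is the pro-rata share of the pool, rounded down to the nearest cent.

After Aug 4: 367 on hand, pool $7,707.00 (≈ $21.0000 each)
After Aug 5: 421 on hand, pool $9,003.00 (≈ $21.3848 each)
Aug 6, sell 319: 319/421 × $9,003.00 → $6,821.75
After Aug 8: 176 on hand, pool $3,513.25 (≈ $19.9616 each)
After Aug 12: 489 on hand, pool $10,712.25 (≈ $21.9064 each)
After Aug 16: 642 on hand, pool $14,231.25 (≈ $22.1671 each)
Aug 18, sell 374: 374/642 × $14,231.25 → $8,290.47
Total COGS = $6,821.75 + $8,290.47 = $15,112.22
Ending inventory (cost pool remaining) = $5,940.78

COGS = $15,112.22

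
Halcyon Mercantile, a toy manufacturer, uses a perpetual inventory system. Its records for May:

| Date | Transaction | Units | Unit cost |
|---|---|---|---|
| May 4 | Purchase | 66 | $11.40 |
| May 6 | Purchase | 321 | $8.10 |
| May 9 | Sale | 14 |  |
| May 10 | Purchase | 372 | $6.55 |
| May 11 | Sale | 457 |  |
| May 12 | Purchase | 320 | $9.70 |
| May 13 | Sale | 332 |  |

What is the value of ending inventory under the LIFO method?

May 9, 14 sold [LIFO — newest first]: 14 @ $8.10 = $113.40
May 11, 457 sold [LIFO — newest first]: 372 @ $6.55 + 85 @ $8.10 = $3,125.10
May 13, 332 sold [LIFO — newest first]: 320 @ $9.70 + 12 @ $8.10 = $3,201.20
Total COGS = $113.40 + $3,125.10 + $3,201.20 = $6,439.70
Ending inventory: 66 @ $11.40 + 210 @ $8.10 = $2,453.40

Ending inventory = $2,453.40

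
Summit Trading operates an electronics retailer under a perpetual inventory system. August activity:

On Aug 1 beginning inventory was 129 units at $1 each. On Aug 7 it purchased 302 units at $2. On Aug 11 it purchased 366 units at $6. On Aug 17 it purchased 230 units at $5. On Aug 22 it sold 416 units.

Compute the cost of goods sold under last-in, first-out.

Aug 22, 416 sold [LIFO — newest first]: 230 @ $5 + 186 @ $6 = $2,266
Ending inventory: 129 @ $1 + 302 @ $2 + 180 @ $6 = $1,813
Check: goods available $4,079 = COGS $2,266 + ending $1,813

COGS = $2,266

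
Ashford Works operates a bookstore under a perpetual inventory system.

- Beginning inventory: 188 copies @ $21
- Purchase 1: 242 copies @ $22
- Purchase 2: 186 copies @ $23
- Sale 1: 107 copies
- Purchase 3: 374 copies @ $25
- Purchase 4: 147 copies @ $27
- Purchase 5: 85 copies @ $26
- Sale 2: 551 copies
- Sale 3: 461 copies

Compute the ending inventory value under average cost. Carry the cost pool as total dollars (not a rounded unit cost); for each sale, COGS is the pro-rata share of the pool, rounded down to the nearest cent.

After Beginning: 188 on hand, pool $3,948.00 (≈ $21.0000 each)
After Purchase 1: 430 on hand, pool $9,272.00 (≈ $21.5628 each)
After Purchase 2: 616 on hand, pool $13,550.00 (≈ $21.9968 each)
Sale 1, sell 107: 107/616 × $13,550.00 → $2,353.65
After Purchase 3: 883 on hand, pool $20,546.35 (≈ $23.2688 each)
After Purchase 4: 1030 on hand, pool $24,515.35 (≈ $23.8013 each)
After Purchase 5: 1115 on hand, pool $26,725.35 (≈ $23.9689 each)
Sale 2, sell 551: 551/1115 × $26,725.35 → $13,206.87
Sale 3, sell 461: 461/564 × $13,518.48 → $11,049.67
Total COGS = $2,353.65 + $13,206.87 + $11,049.67 = $26,610.19
Ending inventory (cost pool remaining) = $2,468.81

Ending inventory = $2,468.81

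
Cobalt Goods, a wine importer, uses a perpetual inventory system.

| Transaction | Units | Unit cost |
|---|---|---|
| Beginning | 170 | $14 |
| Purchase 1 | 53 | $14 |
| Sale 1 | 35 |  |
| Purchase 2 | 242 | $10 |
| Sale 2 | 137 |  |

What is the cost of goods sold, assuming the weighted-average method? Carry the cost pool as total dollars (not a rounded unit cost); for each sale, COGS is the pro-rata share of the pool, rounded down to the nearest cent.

COGS = $2,099.59

After Beginning: 170 on hand, pool $2,380.00 (≈ $14.0000 each)
After Purchase 1: 223 on hand, pool $3,122.00 (≈ $14.0000 each)
Sale 1, sell 35: 35/223 × $3,122.00 → $490.00
After Purchase 2: 430 on hand, pool $5,052.00 (≈ $11.7488 each)
Sale 2, sell 137: 137/430 × $5,052.00 → $1,609.59
Total COGS = $490.00 + $1,609.59 = $2,099.59
Ending inventory (cost pool remaining) = $3,442.41
Check: goods available $5,542.00 = COGS $2,099.59 + ending $3,442.41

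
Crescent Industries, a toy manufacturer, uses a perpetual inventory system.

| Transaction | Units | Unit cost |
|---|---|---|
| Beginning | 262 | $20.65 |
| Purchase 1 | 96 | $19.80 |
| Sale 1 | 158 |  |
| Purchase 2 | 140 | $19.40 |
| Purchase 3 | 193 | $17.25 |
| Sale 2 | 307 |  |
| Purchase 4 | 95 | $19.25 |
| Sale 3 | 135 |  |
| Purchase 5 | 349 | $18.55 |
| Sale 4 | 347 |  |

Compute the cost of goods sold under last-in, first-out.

Sale 1 (158) [LIFO — newest first]: 96 @ $19.80 + 62 @ $20.65 = $3,181.10
Sale 2 (307) [LIFO — newest first]: 193 @ $17.25 + 114 @ $19.40 = $5,540.85
Sale 3 (135) [LIFO — newest first]: 95 @ $19.25 + 26 @ $19.40 + 14 @ $20.65 = $2,622.25
Sale 4 (347) [LIFO — newest first]: 347 @ $18.55 = $6,436.85
Total COGS = $3,181.10 + $5,540.85 + $2,622.25 + $6,436.85 = $17,781.05
Ending inventory: 186 @ $20.65 + 2 @ $18.55 = $3,878.00

COGS = $17,781.05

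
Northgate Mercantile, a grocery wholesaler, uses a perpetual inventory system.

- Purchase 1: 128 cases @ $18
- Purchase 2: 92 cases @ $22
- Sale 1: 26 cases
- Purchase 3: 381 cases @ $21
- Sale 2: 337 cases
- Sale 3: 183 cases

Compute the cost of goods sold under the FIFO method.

Sale 1 (26) [FIFO — oldest first]: 26 @ $18 = $468
Sale 2 (337) [FIFO — oldest first]: 102 @ $18 + 92 @ $22 + 143 @ $21 = $6,863
Sale 3 (183) [FIFO — oldest first]: 183 @ $21 = $3,843
Total COGS = $468 + $6,863 + $3,843 = $11,174
Ending inventory: 55 @ $21 = $1,155

COGS = $11,174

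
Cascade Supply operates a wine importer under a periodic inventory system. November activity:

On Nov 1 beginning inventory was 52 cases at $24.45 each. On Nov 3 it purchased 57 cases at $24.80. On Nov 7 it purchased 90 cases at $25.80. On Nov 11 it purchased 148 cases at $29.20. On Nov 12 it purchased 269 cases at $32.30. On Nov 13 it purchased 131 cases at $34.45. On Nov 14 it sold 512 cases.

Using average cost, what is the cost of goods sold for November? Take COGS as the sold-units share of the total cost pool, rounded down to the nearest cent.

COGS = $15,442.42

Nov 14, sell 512: 512/747 × $22,530.25 → $15,442.42
Ending inventory (cost pool remaining) = $7,087.83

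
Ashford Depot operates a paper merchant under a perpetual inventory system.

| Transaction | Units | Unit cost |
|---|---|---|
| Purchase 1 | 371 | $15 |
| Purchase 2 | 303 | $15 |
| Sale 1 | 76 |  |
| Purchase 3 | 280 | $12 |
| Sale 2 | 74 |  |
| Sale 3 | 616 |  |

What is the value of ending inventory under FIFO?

Sale 1 (76) [FIFO — oldest first]: 76 @ $15 = $1,140
Sale 2 (74) [FIFO — oldest first]: 74 @ $15 = $1,110
Sale 3 (616) [FIFO — oldest first]: 221 @ $15 + 303 @ $15 + 92 @ $12 = $8,964
Total COGS = $1,140 + $1,110 + $8,964 = $11,214
Ending inventory: 188 @ $12 = $2,256
Check: goods available $13,470 = COGS $11,214 + ending $2,256

Ending inventory = $2,256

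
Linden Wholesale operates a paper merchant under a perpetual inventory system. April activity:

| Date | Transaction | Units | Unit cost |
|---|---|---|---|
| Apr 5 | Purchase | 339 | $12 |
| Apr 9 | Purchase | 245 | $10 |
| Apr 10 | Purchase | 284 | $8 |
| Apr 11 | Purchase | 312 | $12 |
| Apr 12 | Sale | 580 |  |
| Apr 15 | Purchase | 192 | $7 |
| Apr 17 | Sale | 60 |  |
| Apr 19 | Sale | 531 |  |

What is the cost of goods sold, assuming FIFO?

COGS = $12,426

Apr 12, 580 sold [FIFO — oldest first]: 339 @ $12 + 241 @ $10 = $6,478
Apr 17, 60 sold [FIFO — oldest first]: 4 @ $10 + 56 @ $8 = $488
Apr 19, 531 sold [FIFO — oldest first]: 228 @ $8 + 303 @ $12 = $5,460
Total COGS = $6,478 + $488 + $5,460 = $12,426
Ending inventory: 9 @ $12 + 192 @ $7 = $1,452
Check: goods available $13,878 = COGS $12,426 + ending $1,452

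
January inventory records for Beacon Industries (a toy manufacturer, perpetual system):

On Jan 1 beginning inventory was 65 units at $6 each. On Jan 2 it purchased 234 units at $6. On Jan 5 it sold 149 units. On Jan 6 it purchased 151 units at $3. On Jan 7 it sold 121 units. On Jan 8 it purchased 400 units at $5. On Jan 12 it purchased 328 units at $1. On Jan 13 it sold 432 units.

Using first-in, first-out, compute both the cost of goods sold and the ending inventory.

COGS = $3,507; ending inventory = $1,068

Jan 5, 149 sold [FIFO — oldest first]: 65 @ $6 + 84 @ $6 = $894
Jan 7, 121 sold [FIFO — oldest first]: 121 @ $6 = $726
Jan 13, 432 sold [FIFO — oldest first]: 29 @ $6 + 151 @ $3 + 252 @ $5 = $1,887
Total COGS = $894 + $726 + $1,887 = $3,507
Ending inventory: 148 @ $5 + 328 @ $1 = $1,068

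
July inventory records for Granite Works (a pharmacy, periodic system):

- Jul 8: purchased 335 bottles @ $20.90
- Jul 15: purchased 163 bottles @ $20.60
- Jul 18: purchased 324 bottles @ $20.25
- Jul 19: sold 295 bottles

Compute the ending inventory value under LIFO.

Ending inventory = $10,946.55

Jul 19, 295 sold [LIFO — newest first]: 295 @ $20.25 = $5,973.75
Ending inventory: 335 @ $20.90 + 163 @ $20.60 + 29 @ $20.25 = $10,946.55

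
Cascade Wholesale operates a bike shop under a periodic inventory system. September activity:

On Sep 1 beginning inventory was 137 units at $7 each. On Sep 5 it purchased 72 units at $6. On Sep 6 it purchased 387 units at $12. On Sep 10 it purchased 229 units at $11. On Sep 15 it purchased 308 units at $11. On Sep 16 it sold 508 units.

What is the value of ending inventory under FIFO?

Ending inventory = $6,963

Sep 16, 508 sold [FIFO — oldest first]: 137 @ $7 + 72 @ $6 + 299 @ $12 = $4,979
Ending inventory: 88 @ $12 + 229 @ $11 + 308 @ $11 = $6,963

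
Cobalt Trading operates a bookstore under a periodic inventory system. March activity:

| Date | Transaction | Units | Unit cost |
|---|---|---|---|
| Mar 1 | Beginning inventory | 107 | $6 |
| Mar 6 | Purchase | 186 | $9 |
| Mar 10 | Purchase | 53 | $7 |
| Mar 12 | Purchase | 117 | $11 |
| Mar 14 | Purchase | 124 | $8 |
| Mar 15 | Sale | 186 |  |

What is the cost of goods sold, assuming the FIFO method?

COGS = $1,353

Mar 15, 186 sold [FIFO — oldest first]: 107 @ $6 + 79 @ $9 = $1,353
Ending inventory: 107 @ $9 + 53 @ $7 + 117 @ $11 + 124 @ $8 = $3,613
Check: goods available $4,966 = COGS $1,353 + ending $3,613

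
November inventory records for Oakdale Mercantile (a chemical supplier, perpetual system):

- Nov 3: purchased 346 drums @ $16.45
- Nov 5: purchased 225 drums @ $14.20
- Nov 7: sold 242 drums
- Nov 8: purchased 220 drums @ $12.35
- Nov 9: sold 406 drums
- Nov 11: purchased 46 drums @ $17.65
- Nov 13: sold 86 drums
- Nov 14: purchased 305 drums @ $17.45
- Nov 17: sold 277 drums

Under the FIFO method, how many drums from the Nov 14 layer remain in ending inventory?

131

Nov 7, 242 sold [FIFO — oldest first]: 242 @ $16.45 = $3,980.90
Nov 9, 406 sold [FIFO — oldest first]: 104 @ $16.45 + 225 @ $14.20 + 77 @ $12.35 = $5,856.75
Nov 13, 86 sold [FIFO — oldest first]: 86 @ $12.35 = $1,062.10
Nov 17, 277 sold [FIFO — oldest first]: 57 @ $12.35 + 46 @ $17.65 + 174 @ $17.45 = $4,552.15
Total COGS = $3,980.90 + $5,856.75 + $1,062.10 + $4,552.15 = $15,451.90
Ending inventory: 131 @ $17.45 = $2,285.95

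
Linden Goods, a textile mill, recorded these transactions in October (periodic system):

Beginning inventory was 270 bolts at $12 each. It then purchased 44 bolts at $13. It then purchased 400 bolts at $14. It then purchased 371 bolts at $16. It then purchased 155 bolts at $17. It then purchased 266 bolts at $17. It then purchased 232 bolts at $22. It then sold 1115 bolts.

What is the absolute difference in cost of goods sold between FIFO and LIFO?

FIFO COGS: 270 @ $12 + 44 @ $13 + 400 @ $14 + 371 @ $16 + 30 @ $17 = $15,858
LIFO COGS: 232 @ $22 + 266 @ $17 + 155 @ $17 + 371 @ $16 + 91 @ $14 = $19,471
Difference = |$15,858 − $19,471| = $3,613

$3,613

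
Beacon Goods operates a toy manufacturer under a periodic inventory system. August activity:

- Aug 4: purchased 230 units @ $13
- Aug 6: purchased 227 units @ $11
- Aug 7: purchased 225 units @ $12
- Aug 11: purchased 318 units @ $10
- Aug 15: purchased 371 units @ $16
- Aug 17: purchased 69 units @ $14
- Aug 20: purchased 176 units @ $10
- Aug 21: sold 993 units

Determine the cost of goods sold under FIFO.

Aug 21, 993 sold [FIFO — oldest first]: 230 @ $13 + 227 @ $11 + 225 @ $12 + 311 @ $10 = $11,297
Ending inventory: 7 @ $10 + 371 @ $16 + 69 @ $14 + 176 @ $10 = $8,732

COGS = $11,297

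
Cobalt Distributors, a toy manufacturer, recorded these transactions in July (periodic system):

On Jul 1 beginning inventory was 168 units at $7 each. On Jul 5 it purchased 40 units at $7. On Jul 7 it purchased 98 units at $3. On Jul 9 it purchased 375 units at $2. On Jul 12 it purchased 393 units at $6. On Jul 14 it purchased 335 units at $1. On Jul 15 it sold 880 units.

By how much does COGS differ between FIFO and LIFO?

FIFO COGS: 168 @ $7 + 40 @ $7 + 98 @ $3 + 375 @ $2 + 199 @ $6 = $3,694
LIFO COGS: 335 @ $1 + 393 @ $6 + 152 @ $2 = $2,997
Difference = |$3,694 − $2,997| = $697

$697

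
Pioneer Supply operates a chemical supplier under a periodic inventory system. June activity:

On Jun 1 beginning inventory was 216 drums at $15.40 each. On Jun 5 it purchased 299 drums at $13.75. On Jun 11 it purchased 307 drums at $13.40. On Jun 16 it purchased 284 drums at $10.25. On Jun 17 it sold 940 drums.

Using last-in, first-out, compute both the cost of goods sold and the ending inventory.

COGS = $11,906.05; ending inventory = $2,556.40

Jun 17, 940 sold [LIFO — newest first]: 284 @ $10.25 + 307 @ $13.40 + 299 @ $13.75 + 50 @ $15.40 = $11,906.05
Ending inventory: 166 @ $15.40 = $2,556.40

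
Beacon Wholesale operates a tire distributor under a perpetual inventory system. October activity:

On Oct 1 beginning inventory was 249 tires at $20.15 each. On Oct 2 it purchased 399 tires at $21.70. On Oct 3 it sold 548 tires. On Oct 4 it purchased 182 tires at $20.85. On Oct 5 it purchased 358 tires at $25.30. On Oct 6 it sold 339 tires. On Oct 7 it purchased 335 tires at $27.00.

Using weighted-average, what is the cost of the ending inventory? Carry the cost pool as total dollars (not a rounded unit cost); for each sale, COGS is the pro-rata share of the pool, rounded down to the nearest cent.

After Oct 1: 249 on hand, pool $5,017.35 (≈ $20.1500 each)
After Oct 2: 648 on hand, pool $13,675.65 (≈ $21.1044 each)
Oct 3, sell 548: 548/648 × $13,675.65 → $11,565.21
After Oct 4: 282 on hand, pool $5,905.14 (≈ $20.9402 each)
After Oct 5: 640 on hand, pool $14,962.54 (≈ $23.3790 each)
Oct 6, sell 339: 339/640 × $14,962.54 → $7,925.47
After Oct 7: 636 on hand, pool $16,082.07 (≈ $25.2863 each)
Total COGS = $11,565.21 + $7,925.47 = $19,490.68
Ending inventory (cost pool remaining) = $16,082.07

Ending inventory = $16,082.07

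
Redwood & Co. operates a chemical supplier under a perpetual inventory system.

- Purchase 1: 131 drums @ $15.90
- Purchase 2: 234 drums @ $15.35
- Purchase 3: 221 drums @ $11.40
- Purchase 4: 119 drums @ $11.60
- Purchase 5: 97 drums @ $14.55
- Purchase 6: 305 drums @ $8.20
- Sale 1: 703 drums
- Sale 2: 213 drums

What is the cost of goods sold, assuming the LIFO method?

COGS = $10,483.05

Sale 1 (703) [LIFO — newest first]: 305 @ $8.20 + 97 @ $14.55 + 119 @ $11.60 + 182 @ $11.40 = $7,367.55
Sale 2 (213) [LIFO — newest first]: 39 @ $11.40 + 174 @ $15.35 = $3,115.50
Total COGS = $7,367.55 + $3,115.50 = $10,483.05
Ending inventory: 131 @ $15.90 + 60 @ $15.35 = $3,003.90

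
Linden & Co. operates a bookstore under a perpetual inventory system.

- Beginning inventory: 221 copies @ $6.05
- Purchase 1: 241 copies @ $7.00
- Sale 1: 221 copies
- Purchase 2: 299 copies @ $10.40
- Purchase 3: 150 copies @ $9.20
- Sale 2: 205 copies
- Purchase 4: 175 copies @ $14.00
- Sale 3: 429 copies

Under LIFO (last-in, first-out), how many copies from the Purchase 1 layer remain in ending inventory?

10

Sale 1 (221) [LIFO — newest first]: 221 @ $7.00 = $1,547.00
Sale 2 (205) [LIFO — newest first]: 150 @ $9.20 + 55 @ $10.40 = $1,952.00
Sale 3 (429) [LIFO — newest first]: 175 @ $14.00 + 244 @ $10.40 + 10 @ $7.00 = $5,057.60
Total COGS = $1,547.00 + $1,952.00 + $5,057.60 = $8,556.60
Ending inventory: 221 @ $6.05 + 10 @ $7.00 = $1,407.05
Check: goods available $9,963.65 = COGS $8,556.60 + ending $1,407.05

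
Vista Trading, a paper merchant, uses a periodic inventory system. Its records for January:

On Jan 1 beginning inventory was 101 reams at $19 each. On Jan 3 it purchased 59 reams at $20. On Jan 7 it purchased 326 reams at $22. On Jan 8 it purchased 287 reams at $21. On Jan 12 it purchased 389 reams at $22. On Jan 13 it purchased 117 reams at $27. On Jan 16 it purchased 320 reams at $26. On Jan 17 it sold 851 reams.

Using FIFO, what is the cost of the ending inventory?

Ending inventory = $18,321

Jan 17, 851 sold [FIFO — oldest first]: 101 @ $19 + 59 @ $20 + 326 @ $22 + 287 @ $21 + 78 @ $22 = $18,014
Ending inventory: 311 @ $22 + 117 @ $27 + 320 @ $26 = $18,321
Check: goods available $36,335 = COGS $18,014 + ending $18,321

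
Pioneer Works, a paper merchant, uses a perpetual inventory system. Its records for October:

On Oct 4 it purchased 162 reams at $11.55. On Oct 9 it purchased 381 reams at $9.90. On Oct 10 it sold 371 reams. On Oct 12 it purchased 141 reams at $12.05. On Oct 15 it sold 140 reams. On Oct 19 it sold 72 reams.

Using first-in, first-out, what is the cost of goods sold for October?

COGS = $6,125.00

Oct 10, 371 sold [FIFO — oldest first]: 162 @ $11.55 + 209 @ $9.90 = $3,940.20
Oct 15, 140 sold [FIFO — oldest first]: 140 @ $9.90 = $1,386.00
Oct 19, 72 sold [FIFO — oldest first]: 32 @ $9.90 + 40 @ $12.05 = $798.80
Total COGS = $3,940.20 + $1,386.00 + $798.80 = $6,125.00
Ending inventory: 101 @ $12.05 = $1,217.05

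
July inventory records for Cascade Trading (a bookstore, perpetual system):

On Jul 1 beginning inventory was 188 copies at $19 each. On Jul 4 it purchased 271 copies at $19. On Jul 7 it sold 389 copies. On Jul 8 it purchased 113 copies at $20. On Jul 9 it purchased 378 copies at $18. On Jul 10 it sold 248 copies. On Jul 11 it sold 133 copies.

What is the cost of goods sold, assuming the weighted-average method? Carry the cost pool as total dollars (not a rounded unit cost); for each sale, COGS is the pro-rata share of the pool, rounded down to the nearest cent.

After Jul 1: 188 on hand, pool $3,572.00 (≈ $19.0000 each)
After Jul 4: 459 on hand, pool $8,721.00 (≈ $19.0000 each)
Jul 7, sell 389: 389/459 × $8,721.00 → $7,391.00
After Jul 8: 183 on hand, pool $3,590.00 (≈ $19.6175 each)
After Jul 9: 561 on hand, pool $10,394.00 (≈ $18.5276 each)
Jul 10, sell 248: 248/561 × $10,394.00 → $4,594.85
Jul 11, sell 133: 133/313 × $5,799.15 → $2,464.17
Total COGS = $7,391.00 + $4,594.85 + $2,464.17 = $14,450.02
Ending inventory (cost pool remaining) = $3,334.98
Check: goods available $17,785.00 = COGS $14,450.02 + ending $3,334.98

COGS = $14,450.02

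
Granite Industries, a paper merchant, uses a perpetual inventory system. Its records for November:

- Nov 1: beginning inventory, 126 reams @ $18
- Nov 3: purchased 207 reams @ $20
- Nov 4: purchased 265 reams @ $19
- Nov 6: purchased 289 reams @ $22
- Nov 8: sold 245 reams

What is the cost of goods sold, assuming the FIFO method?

COGS = $4,648

Nov 8, 245 sold [FIFO — oldest first]: 126 @ $18 + 119 @ $20 = $4,648
Ending inventory: 88 @ $20 + 265 @ $19 + 289 @ $22 = $13,153
Check: goods available $17,801 = COGS $4,648 + ending $13,153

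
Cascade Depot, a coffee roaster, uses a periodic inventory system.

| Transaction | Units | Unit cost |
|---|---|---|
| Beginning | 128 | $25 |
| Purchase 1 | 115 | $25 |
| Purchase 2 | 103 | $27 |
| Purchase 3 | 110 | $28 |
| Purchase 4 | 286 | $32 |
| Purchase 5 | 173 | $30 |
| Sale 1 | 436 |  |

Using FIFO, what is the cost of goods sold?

Sale 1 (436) [FIFO — oldest first]: 128 @ $25 + 115 @ $25 + 103 @ $27 + 90 @ $28 = $11,376
Ending inventory: 20 @ $28 + 286 @ $32 + 173 @ $30 = $14,902
Check: goods available $26,278 = COGS $11,376 + ending $14,902

COGS = $11,376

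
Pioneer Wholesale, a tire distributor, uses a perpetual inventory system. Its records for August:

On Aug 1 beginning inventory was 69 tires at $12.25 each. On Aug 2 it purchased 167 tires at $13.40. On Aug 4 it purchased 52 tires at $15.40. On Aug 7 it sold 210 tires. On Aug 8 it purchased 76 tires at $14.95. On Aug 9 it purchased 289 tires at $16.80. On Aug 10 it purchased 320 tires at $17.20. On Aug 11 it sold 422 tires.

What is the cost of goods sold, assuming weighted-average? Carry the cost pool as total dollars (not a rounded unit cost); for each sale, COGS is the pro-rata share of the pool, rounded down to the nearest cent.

COGS = $9,771.61

After Aug 1: 69 on hand, pool $845.25 (≈ $12.2500 each)
After Aug 2: 236 on hand, pool $3,083.05 (≈ $13.0638 each)
After Aug 4: 288 on hand, pool $3,883.85 (≈ $13.4856 each)
Aug 7, sell 210: 210/288 × $3,883.85 → $2,831.97
After Aug 8: 154 on hand, pool $2,188.08 (≈ $14.2083 each)
After Aug 9: 443 on hand, pool $7,043.28 (≈ $15.8991 each)
After Aug 10: 763 on hand, pool $12,547.28 (≈ $16.4447 each)
Aug 11, sell 422: 422/763 × $12,547.28 → $6,939.64
Total COGS = $2,831.97 + $6,939.64 = $9,771.61
Ending inventory (cost pool remaining) = $5,607.64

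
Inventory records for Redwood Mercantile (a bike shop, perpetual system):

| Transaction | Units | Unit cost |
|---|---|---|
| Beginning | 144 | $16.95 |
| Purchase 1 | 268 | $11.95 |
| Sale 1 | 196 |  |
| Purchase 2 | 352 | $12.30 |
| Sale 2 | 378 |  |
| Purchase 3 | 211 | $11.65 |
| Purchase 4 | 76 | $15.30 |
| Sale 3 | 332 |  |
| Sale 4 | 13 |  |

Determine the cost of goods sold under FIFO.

COGS = $11,778.75

Sale 1 (196) [FIFO — oldest first]: 144 @ $16.95 + 52 @ $11.95 = $3,062.20
Sale 2 (378) [FIFO — oldest first]: 216 @ $11.95 + 162 @ $12.30 = $4,573.80
Sale 3 (332) [FIFO — oldest first]: 190 @ $12.30 + 142 @ $11.65 = $3,991.30
Sale 4 (13) [FIFO — oldest first]: 13 @ $11.65 = $151.45
Total COGS = $3,062.20 + $4,573.80 + $3,991.30 + $151.45 = $11,778.75
Ending inventory: 56 @ $11.65 + 76 @ $15.30 = $1,815.20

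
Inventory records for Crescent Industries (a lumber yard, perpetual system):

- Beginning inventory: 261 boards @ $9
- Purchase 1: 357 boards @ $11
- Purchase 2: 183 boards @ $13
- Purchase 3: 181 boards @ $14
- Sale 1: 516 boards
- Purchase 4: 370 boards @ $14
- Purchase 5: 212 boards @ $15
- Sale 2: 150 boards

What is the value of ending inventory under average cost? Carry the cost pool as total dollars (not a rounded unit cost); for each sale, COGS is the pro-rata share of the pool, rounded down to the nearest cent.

Ending inventory = $11,713.12

After Beginning: 261 on hand, pool $2,349.00 (≈ $9.0000 each)
After Purchase 1: 618 on hand, pool $6,276.00 (≈ $10.1553 each)
After Purchase 2: 801 on hand, pool $8,655.00 (≈ $10.8052 each)
After Purchase 3: 982 on hand, pool $11,189.00 (≈ $11.3941 each)
Sale 1, sell 516: 516/982 × $11,189.00 → $5,879.35
After Purchase 4: 836 on hand, pool $10,489.65 (≈ $12.5474 each)
After Purchase 5: 1048 on hand, pool $13,669.65 (≈ $13.0436 each)
Sale 2, sell 150: 150/1048 × $13,669.65 → $1,956.53
Total COGS = $5,879.35 + $1,956.53 = $7,835.88
Ending inventory (cost pool remaining) = $11,713.12
Check: goods available $19,549.00 = COGS $7,835.88 + ending $11,713.12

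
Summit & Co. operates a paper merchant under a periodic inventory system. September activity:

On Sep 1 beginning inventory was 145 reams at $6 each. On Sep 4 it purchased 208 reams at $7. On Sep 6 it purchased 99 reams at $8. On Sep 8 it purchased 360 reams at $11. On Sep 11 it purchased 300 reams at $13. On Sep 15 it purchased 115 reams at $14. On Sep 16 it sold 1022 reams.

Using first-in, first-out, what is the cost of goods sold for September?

COGS = $9,808

Sep 16, 1022 sold [FIFO — oldest first]: 145 @ $6 + 208 @ $7 + 99 @ $8 + 360 @ $11 + 210 @ $13 = $9,808
Ending inventory: 90 @ $13 + 115 @ $14 = $2,780
Check: goods available $12,588 = COGS $9,808 + ending $2,780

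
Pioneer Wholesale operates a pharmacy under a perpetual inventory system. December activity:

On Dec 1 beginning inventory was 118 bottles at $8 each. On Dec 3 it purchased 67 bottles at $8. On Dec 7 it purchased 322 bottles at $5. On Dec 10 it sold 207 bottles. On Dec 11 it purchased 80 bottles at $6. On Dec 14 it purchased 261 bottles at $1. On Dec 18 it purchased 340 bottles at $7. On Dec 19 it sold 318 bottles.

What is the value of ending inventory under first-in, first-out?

Ending inventory = $3,013

Dec 10, 207 sold [FIFO — oldest first]: 118 @ $8 + 67 @ $8 + 22 @ $5 = $1,590
Dec 19, 318 sold [FIFO — oldest first]: 300 @ $5 + 18 @ $6 = $1,608
Total COGS = $1,590 + $1,608 = $3,198
Ending inventory: 62 @ $6 + 261 @ $1 + 340 @ $7 = $3,013
Check: goods available $6,211 = COGS $3,198 + ending $3,013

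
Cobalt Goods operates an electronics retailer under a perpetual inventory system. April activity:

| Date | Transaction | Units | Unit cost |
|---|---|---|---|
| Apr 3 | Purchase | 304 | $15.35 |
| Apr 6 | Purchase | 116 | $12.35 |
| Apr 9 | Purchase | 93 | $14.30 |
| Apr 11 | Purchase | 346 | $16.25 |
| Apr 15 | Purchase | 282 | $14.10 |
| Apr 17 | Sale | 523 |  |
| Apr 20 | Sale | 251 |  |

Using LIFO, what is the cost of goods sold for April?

Apr 17, 523 sold [LIFO — newest first]: 282 @ $14.10 + 241 @ $16.25 = $7,892.45
Apr 20, 251 sold [LIFO — newest first]: 105 @ $16.25 + 93 @ $14.30 + 53 @ $12.35 = $3,690.70
Total COGS = $7,892.45 + $3,690.70 = $11,583.15
Ending inventory: 304 @ $15.35 + 63 @ $12.35 = $5,444.45

COGS = $11,583.15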